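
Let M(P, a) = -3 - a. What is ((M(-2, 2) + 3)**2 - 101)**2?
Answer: 9409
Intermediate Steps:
((M(-2, 2) + 3)**2 - 101)**2 = (((-3 - 1*2) + 3)**2 - 101)**2 = (((-3 - 2) + 3)**2 - 101)**2 = ((-5 + 3)**2 - 101)**2 = ((-2)**2 - 101)**2 = (4 - 101)**2 = (-97)**2 = 9409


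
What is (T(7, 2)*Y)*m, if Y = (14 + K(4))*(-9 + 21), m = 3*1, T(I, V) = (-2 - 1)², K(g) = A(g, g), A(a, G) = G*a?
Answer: 9720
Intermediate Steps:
K(g) = g² (K(g) = g*g = g²)
T(I, V) = 9 (T(I, V) = (-3)² = 9)
m = 3
Y = 360 (Y = (14 + 4²)*(-9 + 21) = (14 + 16)*12 = 30*12 = 360)
(T(7, 2)*Y)*m = (9*360)*3 = 3240*3 = 9720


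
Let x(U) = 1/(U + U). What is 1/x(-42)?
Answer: -84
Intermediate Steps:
x(U) = 1/(2*U)
1/x(-42) = 1/((½)/(-42)) = 1/((½)*(-1/42)) = 1/(-1/84) = -84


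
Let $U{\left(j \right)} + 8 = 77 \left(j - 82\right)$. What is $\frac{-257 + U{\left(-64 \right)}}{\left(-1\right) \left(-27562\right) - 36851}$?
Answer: $\frac{11507}{9289} \approx 1.2388$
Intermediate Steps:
$U{\left(j \right)} = -6322 + 77 j$ ($U{\left(j \right)} = -8 + 77 \left(j - 82\right) = -8 + 77 \left(-82 + j\right) = -8 + \left(-6314 + 77 j\right) = -6322 + 77 j$)
$\frac{-257 + U{\left(-64 \right)}}{\left(-1\right) \left(-27562\right) - 36851} = \frac{-257 + \left(-6322 + 77 \left(-64\right)\right)}{\left(-1\right) \left(-27562\right) - 36851} = \frac{-257 - 11250}{27562 - 36851} = \frac{-257 - 11250}{-9289} = \left(-11507\right) \left(- \frac{1}{9289}\right) = \frac{11507}{9289}$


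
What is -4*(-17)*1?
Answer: 68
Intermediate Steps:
-4*(-17)*1 = 68*1 = 68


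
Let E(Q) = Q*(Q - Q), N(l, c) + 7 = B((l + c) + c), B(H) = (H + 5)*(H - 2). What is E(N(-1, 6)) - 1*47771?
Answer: -47771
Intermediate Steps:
B(H) = (-2 + H)*(5 + H) (B(H) = (5 + H)*(-2 + H) = (-2 + H)*(5 + H))
N(l, c) = -17 + (l + 2*c)² + 3*l + 6*c (N(l, c) = -7 + (-10 + ((l + c) + c)² + 3*((l + c) + c)) = -7 + (-10 + ((c + l) + c)² + 3*((c + l) + c)) = -7 + (-10 + (l + 2*c)² + 3*(l + 2*c)) = -7 + (-10 + (l + 2*c)² + (3*l + 6*c)) = -7 + (-10 + (l + 2*c)² + 3*l + 6*c) = -17 + (l + 2*c)² + 3*l + 6*c)
E(Q) = 0 (E(Q) = Q*0 = 0)
E(N(-1, 6)) - 1*47771 = 0 - 1*47771 = 0 - 47771 = -47771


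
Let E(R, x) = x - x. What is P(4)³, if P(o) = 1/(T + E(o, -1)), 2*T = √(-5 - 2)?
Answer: 8*I*√7/49 ≈ 0.43196*I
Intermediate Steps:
E(R, x) = 0
T = I*√7/2 (T = √(-5 - 2)/2 = √(-7)/2 = (I*√7)/2 = I*√7/2 ≈ 1.3229*I)
P(o) = -2*I*√7/7 (P(o) = 1/(I*√7/2 + 0) = 1/(I*√7/2) = -2*I*√7/7)
P(4)³ = (-2*I*√7/7)³ = 8*I*√7/49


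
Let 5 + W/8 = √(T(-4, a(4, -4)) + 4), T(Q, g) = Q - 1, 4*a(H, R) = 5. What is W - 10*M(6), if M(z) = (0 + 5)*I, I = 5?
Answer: -290 + 8*I ≈ -290.0 + 8.0*I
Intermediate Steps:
a(H, R) = 5/4 (a(H, R) = (¼)*5 = 5/4)
T(Q, g) = -1 + Q
M(z) = 25 (M(z) = (0 + 5)*5 = 5*5 = 25)
W = -40 + 8*I (W = -40 + 8*√((-1 - 4) + 4) = -40 + 8*√(-5 + 4) = -40 + 8*√(-1) = -40 + 8*I ≈ -40.0 + 8.0*I)
W - 10*M(6) = (-40 + 8*I) - 10*25 = (-40 + 8*I) - 250 = -290 + 8*I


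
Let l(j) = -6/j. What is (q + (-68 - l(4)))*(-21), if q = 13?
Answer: 2247/2 ≈ 1123.5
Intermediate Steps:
(q + (-68 - l(4)))*(-21) = (13 + (-68 - (-6)/4))*(-21) = (13 + (-68 - 1*(-3/2)))*(-21) = (13 + (-68 + 3/2))*(-21) = (13 - 133/2)*(-21) = -107/2*(-21) = 2247/2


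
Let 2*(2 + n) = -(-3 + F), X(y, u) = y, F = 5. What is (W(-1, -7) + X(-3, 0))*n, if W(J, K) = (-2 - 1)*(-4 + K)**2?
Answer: 1098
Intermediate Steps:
n = -3 (n = -2 + (-(-3 + 5))/2 = -2 + (-1*2)/2 = -2 + (1/2)*(-2) = -2 - 1 = -3)
W(J, K) = -3*(-4 + K)**2
(W(-1, -7) + X(-3, 0))*n = (-3*(-4 - 7)**2 - 3)*(-3) = (-3*(-11)**2 - 3)*(-3) = (-3*121 - 3)*(-3) = (-363 - 3)*(-3) = -366*(-3) = 1098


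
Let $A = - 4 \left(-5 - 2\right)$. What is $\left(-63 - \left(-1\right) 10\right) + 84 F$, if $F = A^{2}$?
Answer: $65803$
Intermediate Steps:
$A = 28$ ($A = \left(-4\right) \left(-7\right) = 28$)
$F = 784$ ($F = 28^{2} = 784$)
$\left(-63 - \left(-1\right) 10\right) + 84 F = \left(-63 - \left(-1\right) 10\right) + 84 \cdot 784 = \left(-63 - -10\right) + 65856 = \left(-63 + 10\right) + 65856 = -53 + 65856 = 65803$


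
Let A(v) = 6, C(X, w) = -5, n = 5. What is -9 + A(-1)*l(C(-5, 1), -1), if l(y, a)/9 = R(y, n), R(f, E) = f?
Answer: -279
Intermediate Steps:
l(y, a) = 9*y
-9 + A(-1)*l(C(-5, 1), -1) = -9 + 6*(9*(-5)) = -9 + 6*(-45) = -9 - 270 = -279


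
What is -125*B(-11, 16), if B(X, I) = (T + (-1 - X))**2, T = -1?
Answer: -10125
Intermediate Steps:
B(X, I) = (-2 - X)**2 (B(X, I) = (-1 + (-1 - X))**2 = (-2 - X)**2)
-125*B(-11, 16) = -125*(2 - 11)**2 = -125*(-9)**2 = -125*81 = -10125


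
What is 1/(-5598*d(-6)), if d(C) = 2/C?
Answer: 1/1866 ≈ 0.00053591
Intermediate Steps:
1/(-5598*d(-6)) = 1/(-11196/(-6)) = 1/(-11196*(-1)/6) = 1/(-5598*(-⅓)) = 1/1866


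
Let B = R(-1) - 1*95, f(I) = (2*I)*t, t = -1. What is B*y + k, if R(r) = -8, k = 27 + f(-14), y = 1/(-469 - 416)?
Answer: 48778/885 ≈ 55.116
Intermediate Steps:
y = -1/885 (y = 1/(-885) = -1/885 ≈ -0.0011299)
f(I) = -2*I (f(I) = (2*I)*(-1) = -2*I)
k = 55 (k = 27 - 2*(-14) = 27 + 28 = 55)
B = -103 (B = -8 - 1*95 = -8 - 95 = -103)
B*y + k = -103*(-1/885) + 55 = 103/885 + 55 = 48778/885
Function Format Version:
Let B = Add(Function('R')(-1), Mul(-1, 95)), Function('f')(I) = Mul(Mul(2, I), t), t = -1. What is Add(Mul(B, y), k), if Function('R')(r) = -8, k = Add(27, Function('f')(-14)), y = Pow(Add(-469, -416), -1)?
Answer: Rational(48778, 885) ≈ 55.116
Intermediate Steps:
y = Rational(-1, 885) (y = Pow(-885, -1) = Rational(-1, 885) ≈ -0.0011299)
Function('f')(I) = Mul(-2, I) (Function('f')(I) = Mul(Mul(2, I), -1) = Mul(-2, I))
k = 55 (k = Add(27, Mul(-2, -14)) = Add(27, 28) = 55)
B = -103 (B = Add(-8, Mul(-1, 95)) = Add(-8, -95) = -103)
Add(Mul(B, y), k) = Add(Mul(-103, Rational(-1, 885)), 55) = Add(Rational(103, 885), 55) = Rational(48778, 885)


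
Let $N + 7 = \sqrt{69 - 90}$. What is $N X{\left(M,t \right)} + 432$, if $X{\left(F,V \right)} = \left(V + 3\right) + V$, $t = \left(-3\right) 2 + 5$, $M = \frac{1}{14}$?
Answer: $425 + i \sqrt{21} \approx 425.0 + 4.5826 i$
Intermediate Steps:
$M = \frac{1}{14} \approx 0.071429$
$t = -1$ ($t = -6 + 5 = -1$)
$N = -7 + i \sqrt{21}$ ($N = -7 + \sqrt{69 - 90} = -7 + \sqrt{-21} = -7 + i \sqrt{21} \approx -7.0 + 4.5826 i$)
$X{\left(F,V \right)} = 3 + 2 V$ ($X{\left(F,V \right)} = \left(3 + V\right) + V = 3 + 2 V$)
$N X{\left(M,t \right)} + 432 = \left(-7 + i \sqrt{21}\right) \left(3 + 2 \left(-1\right)\right) + 432 = \left(-7 + i \sqrt{21}\right) \left(3 - 2\right) + 432 = \left(-7 + i \sqrt{21}\right) 1 + 432 = \left(-7 + i \sqrt{21}\right) + 432 = 425 + i \sqrt{21}$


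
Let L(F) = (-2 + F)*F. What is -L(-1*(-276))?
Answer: -75624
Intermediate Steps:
L(F) = F*(-2 + F)
-L(-1*(-276)) = -(-1*(-276))*(-2 - 1*(-276)) = -276*(-2 + 276) = -276*274 = -1*75624 = -75624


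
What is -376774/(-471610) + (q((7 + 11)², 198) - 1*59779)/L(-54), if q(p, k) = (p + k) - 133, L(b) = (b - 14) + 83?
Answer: -2800326629/707415 ≈ -3958.5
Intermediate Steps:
L(b) = 69 + b (L(b) = (-14 + b) + 83 = 69 + b)
q(p, k) = -133 + k + p (q(p, k) = (k + p) - 133 = -133 + k + p)
-376774/(-471610) + (q((7 + 11)², 198) - 1*59779)/L(-54) = -376774/(-471610) + ((-133 + 198 + (7 + 11)²) - 1*59779)/(69 - 54) = -376774*(-1/471610) + ((-133 + 198 + 18²) - 59779)/15 = 188387/235805 + ((-133 + 198 + 324) - 59779)*(1/15) = 188387/235805 + (389 - 59779)*(1/15) = 188387/235805 - 59390*1/15 = 188387/235805 - 11878/3 = -2800326629/707415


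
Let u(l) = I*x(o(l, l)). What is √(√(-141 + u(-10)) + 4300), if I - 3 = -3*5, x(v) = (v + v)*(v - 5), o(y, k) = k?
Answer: √(4300 + I*√3741) ≈ 65.576 + 0.4664*I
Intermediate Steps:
x(v) = 2*v*(-5 + v) (x(v) = (2*v)*(-5 + v) = 2*v*(-5 + v))
I = -12 (I = 3 - 3*5 = 3 - 15 = -12)
u(l) = -24*l*(-5 + l)
√(√(-141 + u(-10)) + 4300) = √(√(-141 + 24*(-10)*(5 - 1*(-10))) + 4300) = √(√(-141 + 24*(-10)*(5 + 10)) + 4300) = √(√(-141 + 24*(-10)*15) + 4300) = √(√(-141 - 3600) + 4300) = √(√(-3741) + 4300) = √(I*√3741 + 4300) = √(4300 + I*√3741)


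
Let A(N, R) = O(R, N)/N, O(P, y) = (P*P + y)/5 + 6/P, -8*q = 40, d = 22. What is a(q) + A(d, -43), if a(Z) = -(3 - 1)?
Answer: 70963/4730 ≈ 15.003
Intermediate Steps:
q = -5 (q = -1/8*40 = -5)
a(Z) = -2 (a(Z) = -1*2 = -2)
O(P, y) = 6/P + y/5 + P**2/5 (O(P, y) = (P**2 + y)*(1/5) + 6/P = (y + P**2)*(1/5) + 6/P = (y/5 + P**2/5) + 6/P = 6/P + y/5 + P**2/5)
A(N, R) = (30 + R*(N + R**2))/(5*N*R) (A(N, R) = ((30 + R*(N + R**2))/(5*R))/N = (30 + R*(N + R**2))/(5*N*R))
a(q) + A(d, -43) = -2 + (1/5)*(30 - 43*(22 + (-43)**2))/(22*(-43)) = -2 + (1/5)*(1/22)*(-1/43)*(30 - 43*(22 + 1849)) = -2 + (1/5)*(1/22)*(-1/43)*(30 - 43*1871) = -2 + (1/5)*(1/22)*(-1/43)*(30 - 80453) = -2 + (1/5)*(1/22)*(-1/43)*(-80423) = -2 + 80423/4730 = 70963/4730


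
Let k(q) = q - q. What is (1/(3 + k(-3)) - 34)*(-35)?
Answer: 3535/3 ≈ 1178.3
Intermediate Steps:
k(q) = 0
(1/(3 + k(-3)) - 34)*(-35) = (1/(3 + 0) - 34)*(-35) = (1/3 - 34)*(-35) = (⅓ - 34)*(-35) = -101/3*(-35) = 3535/3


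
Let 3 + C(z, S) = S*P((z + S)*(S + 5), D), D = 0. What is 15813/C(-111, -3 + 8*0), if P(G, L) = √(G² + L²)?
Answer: -5271/229 ≈ -23.017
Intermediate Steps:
C(z, S) = -3 + S*√((5 + S)²*(S + z)²) (C(z, S) = -3 + S*√(((z + S)*(S + 5))² + 0²) = -3 + S*√(((S + z)*(5 + S))² + 0) = -3 + S*√(((5 + S)*(S + z))² + 0) = -3 + S*√((5 + S)²*(S + z)² + 0) = -3 + S*√((5 + S)²*(S + z)²))
15813/C(-111, -3 + 8*0) = 15813/(-3 + (-3 + 8*0)*√(((-3 + 8*0)² + 5*(-3 + 8*0) + 5*(-111) + (-3 + 8*0)*(-111))²)) = 15813/(-3 + (-3 + 0)*√(((-3 + 0)² + 5*(-3 + 0) - 555 + (-3 + 0)*(-111))²)) = 15813/(-3 - 3*√(((-3)² + 5*(-3) - 555 - 3*(-111))²)) = 15813/(-3 - 3*√((9 - 15 - 555 + 333)²)) = 15813/(-3 - 3*√((-228)²)) = 15813/(-3 - 3*√51984) = 15813/(-3 - 3*228) = 15813/(-3 - 684) = 15813/(-687) = 15813*(-1/687) = -5271/229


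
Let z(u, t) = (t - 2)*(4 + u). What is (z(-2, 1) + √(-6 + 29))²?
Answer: (2 - √23)² ≈ 7.8167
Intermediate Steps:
z(u, t) = (-2 + t)*(4 + u)
(z(-2, 1) + √(-6 + 29))² = ((-8 - 2*(-2) + 4*1 + 1*(-2)) + √(-6 + 29))² = ((-8 + 4 + 4 - 2) + √23)² = (-2 + √23)²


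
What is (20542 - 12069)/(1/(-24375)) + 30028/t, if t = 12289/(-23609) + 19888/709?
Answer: -95172961031807257/460822891 ≈ -2.0653e+8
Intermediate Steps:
t = 460822891/16738781 (t = 12289*(-1/23609) + 19888*(1/709) = -12289/23609 + 19888/709 = 460822891/16738781 ≈ 27.530)
(20542 - 12069)/(1/(-24375)) + 30028/t = (20542 - 12069)/(1/(-24375)) + 30028/(460822891/16738781) = 8473/(-1/24375) + 30028*(16738781/460822891) = 8473*(-24375) + 502632115868/460822891 = -206529375 + 502632115868/460822891 = -95172961031807257/460822891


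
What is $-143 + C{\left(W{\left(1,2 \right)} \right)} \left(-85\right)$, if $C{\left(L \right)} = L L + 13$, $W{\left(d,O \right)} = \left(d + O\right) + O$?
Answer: $-3373$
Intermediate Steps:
$W{\left(d,O \right)} = d + 2 O$ ($W{\left(d,O \right)} = \left(O + d\right) + O = d + 2 O$)
$C{\left(L \right)} = 13 + L^{2}$ ($C{\left(L \right)} = L^{2} + 13 = 13 + L^{2}$)
$-143 + C{\left(W{\left(1,2 \right)} \right)} \left(-85\right) = -143 + \left(13 + \left(1 + 2 \cdot 2\right)^{2}\right) \left(-85\right) = -143 + \left(13 + \left(1 + 4\right)^{2}\right) \left(-85\right) = -143 + \left(13 + 5^{2}\right) \left(-85\right) = -143 + \left(13 + 25\right) \left(-85\right) = -143 + 38 \left(-85\right) = -143 - 3230 = -3373$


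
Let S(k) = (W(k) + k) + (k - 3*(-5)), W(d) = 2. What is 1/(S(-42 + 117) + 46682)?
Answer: 1/46849 ≈ 2.1345e-5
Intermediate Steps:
S(k) = 17 + 2*k (S(k) = (2 + k) + (k - 3*(-5)) = (2 + k) + (k + 15) = (2 + k) + (15 + k) = 17 + 2*k)
1/(S(-42 + 117) + 46682) = 1/((17 + 2*(-42 + 117)) + 46682) = 1/((17 + 2*75) + 46682) = 1/((17 + 150) + 46682) = 1/(167 + 46682) = 1/46849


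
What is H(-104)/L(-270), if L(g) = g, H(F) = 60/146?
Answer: -1/657 ≈ -0.0015221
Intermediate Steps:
H(F) = 30/73 (H(F) = 60*(1/146) = 30/73)
H(-104)/L(-270) = (30/73)/(-270) = (30/73)*(-1/270) = -1/657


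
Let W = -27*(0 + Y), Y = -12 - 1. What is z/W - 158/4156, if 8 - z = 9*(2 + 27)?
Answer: -553463/729378 ≈ -0.75881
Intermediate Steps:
Y = -13
W = 351 (W = -27*(0 - 13) = -27*(-13) = 351)
z = -253 (z = 8 - 9*(2 + 27) = 8 - 9*29 = 8 - 1*261 = 8 - 261 = -253)
z/W - 158/4156 = -253/351 - 158/4156 = -253*1/351 - 158*1/4156 = -253/351 - 79/2078 = -553463/729378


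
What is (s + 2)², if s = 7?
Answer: 81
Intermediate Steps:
(s + 2)² = (7 + 2)² = 9² = 81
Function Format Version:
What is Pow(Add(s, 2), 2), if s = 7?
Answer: 81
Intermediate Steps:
Pow(Add(s, 2), 2) = Pow(Add(7, 2), 2) = Pow(9, 2) = 81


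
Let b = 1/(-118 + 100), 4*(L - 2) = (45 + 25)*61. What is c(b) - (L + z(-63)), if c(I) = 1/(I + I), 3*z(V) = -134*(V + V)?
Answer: -13413/2 ≈ -6706.5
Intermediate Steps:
z(V) = -268*V/3 (z(V) = (-134*(V + V))/3 = (-268*V)/3 = -268*V/3)
L = 2139/2 (L = 2 + ((45 + 25)*61)/4 = 2 + (70*61)/4 = 2 + (¼)*4270 = 2 + 2135/2 = 2139/2 ≈ 1069.5)
b = -1/18 (b = 1/(-18) = -1/18 ≈ -0.055556)
c(I) = 1/(2*I)
c(b) - (L + z(-63)) = 1/(2*(-1/18)) - (2139/2 - 268/3*(-63)) = (½)*(-18) - (2139/2 + 5628) = -9 - 1*13395/2 = -9 - 13395/2 = -13413/2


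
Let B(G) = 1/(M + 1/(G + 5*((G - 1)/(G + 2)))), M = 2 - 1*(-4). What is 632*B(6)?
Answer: 23068/223 ≈ 103.44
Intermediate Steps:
M = 6 (M = 2 + 4 = 6)
B(G) = 1/(6 + 1/(G + 5*(-1 + G)/(2 + G))) (B(G) = 1/(6 + 1/(G + 5*((G - 1)/(G + 2)))) = 1/(6 + 1/(G + 5*((-1 + G)/(2 + G)))) = 1/(6 + 1/(G + 5*(-1 + G)/(2 + G))))
632*B(6) = 632*((-5 + 6² + 7*6)/(-28 + 6*6² + 43*6)) = 632*((-5 + 36 + 42)/(-28 + 6*36 + 258)) = 632*(73/(-28 + 216 + 258)) = 632*(73/446) = 23068/223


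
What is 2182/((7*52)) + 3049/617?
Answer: 1228065/112294 ≈ 10.936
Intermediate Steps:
2182/((7*52)) + 3049/617 = 2182/364 + 3049*(1/617) = 2182*(1/364) + 3049/617 = 1091/182 + 3049/617 = 1228065/112294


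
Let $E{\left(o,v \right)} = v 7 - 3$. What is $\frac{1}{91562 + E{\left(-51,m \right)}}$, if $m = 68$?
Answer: $\frac{1}{92035} \approx 1.0865 \cdot 10^{-5}$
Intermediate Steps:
$E{\left(o,v \right)} = -3 + 7 v$ ($E{\left(o,v \right)} = 7 v - 3 = -3 + 7 v$)
$\frac{1}{91562 + E{\left(-51,m \right)}} = \frac{1}{91562 + \left(-3 + 7 \cdot 68\right)} = \frac{1}{91562 + \left(-3 + 476\right)} = \frac{1}{91562 + 473} = \frac{1}{92035}$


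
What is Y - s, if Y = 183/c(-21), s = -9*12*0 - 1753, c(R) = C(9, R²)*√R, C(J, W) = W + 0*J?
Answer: 1753 - 61*I*√21/3087 ≈ 1753.0 - 0.090553*I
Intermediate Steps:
C(J, W) = W (C(J, W) = W + 0 = W)
c(R) = R^(5/2) (c(R) = R²*√R = R^(5/2))
s = -1753 (s = -108*0 - 1753 = 0 - 1753 = -1753)
Y = -61*I*√21/3087 (Y = 183/((-21)^(5/2)) = 183/((441*I*√21)) = 183*(-I*√21/9261) = -61*I*√21/3087 ≈ -0.090553*I)
Y - s = -61*I*√21/3087 - 1*(-1753) = -61*I*√21/3087 + 1753 = 1753 - 61*I*√21/3087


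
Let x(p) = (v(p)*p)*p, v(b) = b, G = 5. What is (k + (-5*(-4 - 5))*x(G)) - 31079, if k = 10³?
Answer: -24454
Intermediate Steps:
x(p) = p³ (x(p) = (p*p)*p = p²*p = p³)
k = 1000
(k + (-5*(-4 - 5))*x(G)) - 31079 = (1000 - 5*(-4 - 5)*5³) - 31079 = (1000 - 5*(-9)*125) - 31079 = (1000 + 45*125) - 31079 = (1000 + 5625) - 31079 = 6625 - 31079 = -24454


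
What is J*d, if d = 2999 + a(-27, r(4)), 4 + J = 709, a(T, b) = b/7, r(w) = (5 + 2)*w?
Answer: 2117115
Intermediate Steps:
r(w) = 7*w
a(T, b) = b/7 (a(T, b) = b*(⅐) = b/7)
J = 705 (J = -4 + 709 = 705)
d = 3003 (d = 2999 + (7*4)/7 = 2999 + (⅐)*28 = 2999 + 4 = 3003)
J*d = 705*3003 = 2117115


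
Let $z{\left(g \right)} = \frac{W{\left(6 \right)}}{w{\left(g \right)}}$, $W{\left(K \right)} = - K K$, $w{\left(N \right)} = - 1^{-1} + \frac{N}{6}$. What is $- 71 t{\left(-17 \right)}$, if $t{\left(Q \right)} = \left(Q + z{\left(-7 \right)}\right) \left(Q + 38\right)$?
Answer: $\frac{7455}{13} \approx 573.46$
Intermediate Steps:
$w{\left(N \right)} = -1 + \frac{N}{6}$ ($w{\left(N \right)} = \left(-1\right) 1 + N \frac{1}{6} = -1 + \frac{N}{6}$)
$W{\left(K \right)} = - K^{2}$
$z{\left(g \right)} = - \frac{36}{-1 + \frac{g}{6}}$ ($z{\left(g \right)} = \frac{\left(-1\right) 6^{2}}{-1 + \frac{g}{6}} = \frac{\left(-1\right) 36}{-1 + \frac{g}{6}} = - \frac{36}{-1 + \frac{g}{6}}$)
$t{\left(Q \right)} = \left(38 + Q\right) \left(\frac{216}{13} + Q\right)$ ($t{\left(Q \right)} = \left(Q - \frac{216}{-6 - 7}\right) \left(Q + 38\right) = \left(Q - \frac{216}{-13}\right) \left(38 + Q\right) = \left(Q - - \frac{216}{13}\right) \left(38 + Q\right) = \left(Q + \frac{216}{13}\right) \left(38 + Q\right) = \left(\frac{216}{13} + Q\right) \left(38 + Q\right) = \left(38 + Q\right) \left(\frac{216}{13} + Q\right)$)
$- 71 t{\left(-17 \right)} = - 71 \left(\frac{8208}{13} + \left(-17\right)^{2} + \frac{710}{13} \left(-17\right)\right) = - 71 \left(\frac{8208}{13} + 289 - \frac{12070}{13}\right) = \left(-71\right) \left(- \frac{105}{13}\right) = \frac{7455}{13}$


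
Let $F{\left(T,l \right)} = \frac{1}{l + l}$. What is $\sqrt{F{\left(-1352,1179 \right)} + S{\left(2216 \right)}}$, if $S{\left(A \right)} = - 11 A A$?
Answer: $\frac{i \sqrt{33371619975674}}{786} \approx 7349.6 i$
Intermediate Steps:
$F{\left(T,l \right)} = \frac{1}{2 l}$
$S{\left(A \right)} = - 11 A^{2}$
$\sqrt{F{\left(-1352,1179 \right)} + S{\left(2216 \right)}} = \sqrt{\frac{1}{2 \cdot 1179} - 11 \cdot 2216^{2}} = \sqrt{\frac{1}{2} \cdot \frac{1}{1179} - 54017216} = \sqrt{\frac{1}{2358} - 54017216} = \sqrt{- \frac{127372595327}{2358}} = \frac{i \sqrt{33371619975674}}{786}$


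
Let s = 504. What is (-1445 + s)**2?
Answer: 885481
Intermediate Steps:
(-1445 + s)**2 = (-1445 + 504)**2 = (-941)**2 = 885481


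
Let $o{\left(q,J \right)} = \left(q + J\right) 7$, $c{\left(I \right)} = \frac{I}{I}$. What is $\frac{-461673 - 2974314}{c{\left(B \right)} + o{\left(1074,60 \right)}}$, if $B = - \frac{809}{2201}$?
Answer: $- \frac{3435987}{7939} \approx -432.8$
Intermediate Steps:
$B = - \frac{809}{2201}$ ($B = \left(-809\right) \frac{1}{2201} = - \frac{809}{2201} \approx -0.36756$)
$c{\left(I \right)} = 1$
$o{\left(q,J \right)} = 7 J + 7 q$ ($o{\left(q,J \right)} = \left(J + q\right) 7 = 7 J + 7 q$)
$\frac{-461673 - 2974314}{c{\left(B \right)} + o{\left(1074,60 \right)}} = \frac{-461673 - 2974314}{1 + \left(7 \cdot 60 + 7 \cdot 1074\right)} = - \frac{3435987}{1 + \left(420 + 7518\right)} = - \frac{3435987}{1 + 7938} = - \frac{3435987}{7939}$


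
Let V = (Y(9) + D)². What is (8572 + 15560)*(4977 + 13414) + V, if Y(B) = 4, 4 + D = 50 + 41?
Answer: 443819893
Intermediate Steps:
D = 87 (D = -4 + (50 + 41) = -4 + 91 = 87)
V = 8281 (V = (4 + 87)² = 91² = 8281)
(8572 + 15560)*(4977 + 13414) + V = (8572 + 15560)*(4977 + 13414) + 8281 = 24132*18391 + 8281 = 443811612 + 8281 = 443819893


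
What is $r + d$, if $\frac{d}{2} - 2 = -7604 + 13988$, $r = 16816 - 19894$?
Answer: $9694$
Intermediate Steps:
$r = -3078$
$d = 12772$ ($d = 4 + 2 \left(-7604 + 13988\right) = 4 + 2 \cdot 6384 = 4 + 12768 = 12772$)
$r + d = -3078 + 12772 = 9694$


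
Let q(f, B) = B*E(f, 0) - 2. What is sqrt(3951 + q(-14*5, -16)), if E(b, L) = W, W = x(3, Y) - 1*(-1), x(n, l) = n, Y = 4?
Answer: sqrt(3885) ≈ 62.330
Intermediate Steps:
W = 4 (W = 3 - 1*(-1) = 3 + 1 = 4)
E(b, L) = 4
q(f, B) = -2 + 4*B (q(f, B) = B*4 - 2 = 4*B - 2 = -2 + 4*B)
sqrt(3951 + q(-14*5, -16)) = sqrt(3951 + (-2 + 4*(-16))) = sqrt(3951 + (-2 - 64)) = sqrt(3951 - 66) = sqrt(3885)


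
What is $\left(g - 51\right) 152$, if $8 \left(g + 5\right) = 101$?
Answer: $-6593$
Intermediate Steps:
$g = \frac{61}{8}$ ($g = -5 + \frac{1}{8} \cdot 101 = -5 + \frac{101}{8} = \frac{61}{8} \approx 7.625$)
$\left(g - 51\right) 152 = \left(\frac{61}{8} - 51\right) 152 = \left(- \frac{347}{8}\right) 152 = -6593$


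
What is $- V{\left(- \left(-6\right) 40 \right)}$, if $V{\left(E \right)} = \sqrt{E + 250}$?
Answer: $- 7 \sqrt{10} \approx -22.136$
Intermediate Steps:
$V{\left(E \right)} = \sqrt{250 + E}$
$- V{\left(- \left(-6\right) 40 \right)} = - \sqrt{250 - \left(-6\right) 40} = - \sqrt{250 - -240} = - \sqrt{250 + 240} = - \sqrt{490} = - 7 \sqrt{10}$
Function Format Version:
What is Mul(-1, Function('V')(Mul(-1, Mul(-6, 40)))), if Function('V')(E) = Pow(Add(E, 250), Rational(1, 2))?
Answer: Mul(-7, Pow(10, Rational(1, 2))) ≈ -22.136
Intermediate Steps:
Function('V')(E) = Pow(Add(250, E), Rational(1, 2))
Mul(-1, Function('V')(Mul(-1, Mul(-6, 40)))) = Mul(-1, Pow(Add(250, Mul(-1, Mul(-6, 40))), Rational(1, 2))) = Mul(-1, Pow(Add(250, Mul(-1, -240)), Rational(1, 2))) = Mul(-1, Pow(Add(250, 240), Rational(1, 2))) = Mul(-1, Pow(490, Rational(1, 2))) = Mul(-1, Mul(7, Pow(10, Rational(1, 2)))) = Mul(-7, Pow(10, Rational(1, 2)))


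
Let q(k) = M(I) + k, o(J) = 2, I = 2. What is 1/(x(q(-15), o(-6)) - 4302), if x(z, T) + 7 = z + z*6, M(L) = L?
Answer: -1/4400 ≈ -0.00022727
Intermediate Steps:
q(k) = 2 + k
x(z, T) = -7 + 7*z (x(z, T) = -7 + (z + z*6) = -7 + (z + 6*z) = -7 + 7*z)
1/(x(q(-15), o(-6)) - 4302) = 1/((-7 + 7*(2 - 15)) - 4302) = 1/((-7 + 7*(-13)) - 4302) = 1/((-7 - 91) - 4302) = 1/(-98 - 4302) = 1/(-4400) = -1/4400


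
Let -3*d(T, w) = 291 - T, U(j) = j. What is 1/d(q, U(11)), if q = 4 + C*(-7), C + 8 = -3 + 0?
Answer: -1/70 ≈ -0.014286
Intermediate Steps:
C = -11 (C = -8 + (-3 + 0) = -8 - 3 = -11)
q = 81 (q = 4 - 11*(-7) = 4 + 77 = 81)
d(T, w) = -97 + T/3 (d(T, w) = -(291 - T)/3 = -97 + T/3)
1/d(q, U(11)) = 1/(-97 + (⅓)*81) = 1/(-97 + 27) = 1/(-70) = -1/70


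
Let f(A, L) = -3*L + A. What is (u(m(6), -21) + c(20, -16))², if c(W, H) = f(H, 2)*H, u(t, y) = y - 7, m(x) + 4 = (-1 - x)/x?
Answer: 104976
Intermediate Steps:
m(x) = -4 + (-1 - x)/x
f(A, L) = A - 3*L
u(t, y) = -7 + y
c(W, H) = H*(-6 + H) (c(W, H) = (H - 3*2)*H = (H - 6)*H = (-6 + H)*H = H*(-6 + H))
(u(m(6), -21) + c(20, -16))² = ((-7 - 21) - 16*(-6 - 16))² = (-28 - 16*(-22))² = (-28 + 352)² = 324² = 104976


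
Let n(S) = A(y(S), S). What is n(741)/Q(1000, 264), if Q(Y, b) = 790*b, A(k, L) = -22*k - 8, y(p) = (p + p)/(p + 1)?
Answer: -1927/7737576 ≈ -0.00024904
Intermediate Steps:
y(p) = 2*p/(1 + p) (y(p) = (2*p)/(1 + p) = 2*p/(1 + p))
A(k, L) = -8 - 22*k
n(S) = -8 - 44*S/(1 + S)
n(741)/Q(1000, 264) = (4*(-2 - 13*741)/(1 + 741))/((790*264)) = (4*(-2 - 9633)/742)/208560 = (4*(1/742)*(-9635))*(1/208560) = -19270/371*1/208560 = -1927/7737576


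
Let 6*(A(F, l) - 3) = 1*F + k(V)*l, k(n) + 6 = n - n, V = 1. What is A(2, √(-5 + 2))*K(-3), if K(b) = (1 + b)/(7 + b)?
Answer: -5/3 + I*√3/2 ≈ -1.6667 + 0.86602*I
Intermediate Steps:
K(b) = (1 + b)/(7 + b)
k(n) = -6 (k(n) = -6 + (n - n) = -6 + 0 = -6)
A(F, l) = 3 - l + F/6 (A(F, l) = 3 + (1*F - 6*l)/6 = 3 + (F - 6*l)/6 = 3 + (-l + F/6) = 3 - l + F/6)
A(2, √(-5 + 2))*K(-3) = (3 - √(-5 + 2) + (⅙)*2)*((1 - 3)/(7 - 3)) = (3 - √(-3) + ⅓)*(-2/4) = (3 - I*√3 + ⅓)*((¼)*(-2)) = (3 - I*√3 + ⅓)*(-½) = (10/3 - I*√3)*(-½) = -5/3 + I*√3/2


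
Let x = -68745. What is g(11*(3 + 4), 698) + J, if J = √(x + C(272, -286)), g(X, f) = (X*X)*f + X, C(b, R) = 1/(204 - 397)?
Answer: 4138519 + I*√2560682698/193 ≈ 4.1385e+6 + 262.19*I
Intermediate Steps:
C(b, R) = -1/193 (C(b, R) = 1/(-193) = -1/193)
g(X, f) = X + f*X² (g(X, f) = X²*f + X = f*X² + X = X + f*X²)
J = I*√2560682698/193 (J = √(-68745 - 1/193) = √(-13267786/193) = I*√2560682698/193 ≈ 262.19*I)
g(11*(3 + 4), 698) + J = (11*(3 + 4))*(1 + (11*(3 + 4))*698) + I*√2560682698/193 = (11*7)*(1 + (11*7)*698) + I*√2560682698/193 = 77*(1 + 77*698) + I*√2560682698/193 = 77*(1 + 53746) + I*√2560682698/193 = 77*53747 + I*√2560682698/193 = 4138519 + I*√2560682698/193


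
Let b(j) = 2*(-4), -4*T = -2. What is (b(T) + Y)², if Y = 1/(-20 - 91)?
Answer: 790321/12321 ≈ 64.144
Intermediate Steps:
T = ½ (T = -¼*(-2) = ½ ≈ 0.50000)
b(j) = -8
Y = -1/111 (Y = 1/(-111) = -1/111 ≈ -0.0090090)
(b(T) + Y)² = (-8 - 1/111)² = (-889/111)² = 790321/12321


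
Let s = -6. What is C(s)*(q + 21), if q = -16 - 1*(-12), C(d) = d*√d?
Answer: -102*I*√6 ≈ -249.85*I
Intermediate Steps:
C(d) = d^(3/2)
q = -4 (q = -16 + 12 = -4)
C(s)*(q + 21) = (-6)^(3/2)*(-4 + 21) = -6*I*√6*17 = -102*I*√6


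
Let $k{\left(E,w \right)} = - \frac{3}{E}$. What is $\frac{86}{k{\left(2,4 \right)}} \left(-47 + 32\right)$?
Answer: $860$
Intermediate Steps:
$\frac{86}{k{\left(2,4 \right)}} \left(-47 + 32\right) = \frac{86}{\left(-3\right) \frac{1}{2}} \left(-47 + 32\right) = \frac{86}{\left(-3\right) \frac{1}{2}} \left(-15\right) = \frac{86}{- \frac{3}{2}} \left(-15\right) = 86 \left(- \frac{2}{3}\right) \left(-15\right) = \left(- \frac{172}{3}\right) \left(-15\right) = 860$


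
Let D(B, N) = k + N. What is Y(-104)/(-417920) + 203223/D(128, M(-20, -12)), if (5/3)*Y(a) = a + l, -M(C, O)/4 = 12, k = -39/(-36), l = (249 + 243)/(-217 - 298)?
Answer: -656091613512543/151467268000 ≈ -4331.6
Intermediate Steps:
l = -492/515 (l = 492/(-515) = 492*(-1/515) = -492/515 ≈ -0.95534)
k = 13/12 (k = -39*(-1/36) = 13/12 ≈ 1.0833)
M(C, O) = -48 (M(C, O) = -4*12 = -48)
Y(a) = -1476/2575 + 3*a/5 (Y(a) = 3*(a - 492/515)/5 = 3*(-492/515 + a)/5 = -1476/2575 + 3*a/5)
D(B, N) = 13/12 + N
Y(-104)/(-417920) + 203223/D(128, M(-20, -12)) = (-1476/2575 + (⅗)*(-104))/(-417920) + 203223/(13/12 - 48) = (-1476/2575 - 312/5)*(-1/417920) + 203223/(-563/12) = -162156/2575*(-1/417920) + 203223*(-12/563) = 40539/269036000 - 2438676/563 = -656091613512543/151467268000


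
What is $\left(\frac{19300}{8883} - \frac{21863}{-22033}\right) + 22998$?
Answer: $\frac{4501768204651}{195719139} \approx 23001.0$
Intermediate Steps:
$\left(\frac{19300}{8883} - \frac{21863}{-22033}\right) + 22998 = \left(19300 \cdot \frac{1}{8883} - - \frac{21863}{22033}\right) + 22998 = \left(\frac{19300}{8883} + \frac{21863}{22033}\right) + 22998 = \frac{619445929}{195719139} + 22998 = \frac{4501768204651}{195719139}$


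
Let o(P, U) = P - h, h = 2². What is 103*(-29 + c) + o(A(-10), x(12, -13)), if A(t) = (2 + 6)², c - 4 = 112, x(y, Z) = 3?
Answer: 9021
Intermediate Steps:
h = 4
c = 116 (c = 4 + 112 = 116)
A(t) = 64 (A(t) = 8² = 64)
o(P, U) = -4 + P (o(P, U) = P - 1*4 = P - 4 = -4 + P)
103*(-29 + c) + o(A(-10), x(12, -13)) = 103*(-29 + 116) + (-4 + 64) = 103*87 + 60 = 8961 + 60 = 9021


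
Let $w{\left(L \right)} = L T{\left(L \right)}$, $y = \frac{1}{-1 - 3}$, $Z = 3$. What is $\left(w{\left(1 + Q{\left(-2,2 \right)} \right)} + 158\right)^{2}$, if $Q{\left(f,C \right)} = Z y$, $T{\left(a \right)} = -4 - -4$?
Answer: $24964$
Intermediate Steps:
$y = - \frac{1}{4}$ ($y = \frac{1}{-4} = - \frac{1}{4} \approx -0.25$)
$T{\left(a \right)} = 0$ ($T{\left(a \right)} = -4 + 4 = 0$)
$Q{\left(f,C \right)} = - \frac{3}{4}$ ($Q{\left(f,C \right)} = 3 \left(- \frac{1}{4}\right) = - \frac{3}{4}$)
$w{\left(L \right)} = 0$ ($w{\left(L \right)} = L 0 = 0$)
$\left(w{\left(1 + Q{\left(-2,2 \right)} \right)} + 158\right)^{2} = \left(0 + 158\right)^{2} = 158^{2} = 24964$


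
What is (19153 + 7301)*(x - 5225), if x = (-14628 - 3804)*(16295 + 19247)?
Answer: -17330421971526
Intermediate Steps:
x = -655110144 (x = -18432*35542 = -655110144)
(19153 + 7301)*(x - 5225) = (19153 + 7301)*(-655110144 - 5225) = 26454*(-655115369) = -17330421971526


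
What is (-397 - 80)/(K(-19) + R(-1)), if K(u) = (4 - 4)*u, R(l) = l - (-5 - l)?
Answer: -159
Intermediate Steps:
R(l) = 5 + 2*l (R(l) = l + (5 + l) = 5 + 2*l)
K(u) = 0 (K(u) = 0*u = 0)
(-397 - 80)/(K(-19) + R(-1)) = (-397 - 80)/(0 + (5 + 2*(-1))) = -477/(0 + (5 - 2)) = -477/(0 + 3) = -477/3 = -477*⅓ = -159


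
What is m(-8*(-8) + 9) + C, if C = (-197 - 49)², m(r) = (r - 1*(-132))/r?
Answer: 4417873/73 ≈ 60519.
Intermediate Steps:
m(r) = (132 + r)/r (m(r) = (r + 132)/r = (132 + r)/r)
C = 60516 (C = (-246)² = 60516)
m(-8*(-8) + 9) + C = (132 + (-8*(-8) + 9))/(-8*(-8) + 9) + 60516 = (132 + (64 + 9))/(64 + 9) + 60516 = (132 + 73)/73 + 60516 = (1/73)*205 + 60516 = 205/73 + 60516 = 4417873/73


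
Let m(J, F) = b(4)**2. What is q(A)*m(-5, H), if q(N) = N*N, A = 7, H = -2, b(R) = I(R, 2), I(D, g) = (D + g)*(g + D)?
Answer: 63504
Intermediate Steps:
I(D, g) = (D + g)**2 (I(D, g) = (D + g)*(D + g) = (D + g)**2)
b(R) = (2 + R)**2 (b(R) = (R + 2)**2 = (2 + R)**2)
q(N) = N**2
m(J, F) = 1296 (m(J, F) = ((2 + 4)**2)**2 = (6**2)**2 = 36**2 = 1296)
q(A)*m(-5, H) = 7**2*1296 = 49*1296 = 63504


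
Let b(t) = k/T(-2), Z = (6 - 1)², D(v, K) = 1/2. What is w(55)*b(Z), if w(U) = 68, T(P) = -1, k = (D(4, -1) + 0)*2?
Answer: -68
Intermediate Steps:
D(v, K) = ½ (D(v, K) = 1*(½) = ½)
k = 1 (k = (½ + 0)*2 = (½)*2 = 1)
Z = 25 (Z = 5² = 25)
b(t) = -1 (b(t) = 1/(-1) = 1*(-1) = -1)
w(55)*b(Z) = 68*(-1) = -68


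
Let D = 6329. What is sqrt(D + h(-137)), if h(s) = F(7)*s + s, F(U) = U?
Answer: sqrt(5233) ≈ 72.339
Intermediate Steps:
h(s) = 8*s (h(s) = 7*s + s = 8*s)
sqrt(D + h(-137)) = sqrt(6329 + 8*(-137)) = sqrt(6329 - 1096) = sqrt(5233)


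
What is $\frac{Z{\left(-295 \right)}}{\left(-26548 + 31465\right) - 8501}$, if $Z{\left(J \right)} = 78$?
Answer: $- \frac{39}{1792} \approx -0.021763$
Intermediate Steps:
$\frac{Z{\left(-295 \right)}}{\left(-26548 + 31465\right) - 8501} = \frac{78}{\left(-26548 + 31465\right) - 8501} = \frac{78}{4917 - 8501} = \frac{78}{-3584} = 78 \left(- \frac{1}{3584}\right) = - \frac{39}{1792}$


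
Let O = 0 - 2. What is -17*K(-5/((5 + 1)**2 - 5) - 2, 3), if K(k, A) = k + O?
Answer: 2193/31 ≈ 70.742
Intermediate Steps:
O = -2
K(k, A) = -2 + k (K(k, A) = k - 2 = -2 + k)
-17*K(-5/((5 + 1)**2 - 5) - 2, 3) = -17*(-2 + (-5/((5 + 1)**2 - 5) - 2)) = -17*(-2 + (-5/(6**2 - 5) - 2)) = -17*(-2 + (-5/(36 - 5) - 2)) = -17*(-2 + (-5/31 - 2)) = -17*(-2 - 67/31) = -17*(-129/31) = 2193/31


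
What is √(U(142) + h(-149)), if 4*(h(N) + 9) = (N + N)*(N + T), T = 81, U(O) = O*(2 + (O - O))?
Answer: 7*√109 ≈ 73.082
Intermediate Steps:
U(O) = 2*O (U(O) = O*(2 + 0) = O*2 = 2*O)
h(N) = -9 + N*(81 + N)/2 (h(N) = -9 + ((N + N)*(N + 81))/4 = -9 + ((2*N)*(81 + N))/4 = -9 + (2*N*(81 + N))/4 = -9 + N*(81 + N)/2)
√(U(142) + h(-149)) = √(2*142 + (-9 + (½)*(-149)² + (81/2)*(-149))) = √(284 + (-9 + (½)*22201 - 12069/2)) = √(284 + (-9 + 22201/2 - 12069/2)) = √(284 + 5057) = √5341 = 7*√109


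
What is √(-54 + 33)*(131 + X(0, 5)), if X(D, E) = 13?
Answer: 144*I*√21 ≈ 659.89*I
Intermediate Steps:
√(-54 + 33)*(131 + X(0, 5)) = √(-54 + 33)*(131 + 13) = √(-21)*144 = (I*√21)*144 = 144*I*√21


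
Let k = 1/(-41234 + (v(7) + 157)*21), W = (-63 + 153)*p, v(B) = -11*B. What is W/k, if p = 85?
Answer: -302588100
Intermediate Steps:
W = 7650 (W = (-63 + 153)*85 = 90*85 = 7650)
k = -1/39554 (k = 1/(-41234 + (-11*7 + 157)*21) = 1/(-41234 + (-77 + 157)*21) = 1/(-41234 + 80*21) = 1/(-41234 + 1680) = 1/(-39554) = -1/39554 ≈ -2.5282e-5)
W/k = 7650/(-1/39554) = 7650*(-39554) = -302588100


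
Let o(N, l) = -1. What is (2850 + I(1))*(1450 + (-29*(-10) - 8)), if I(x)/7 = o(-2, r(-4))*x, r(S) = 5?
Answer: 4924076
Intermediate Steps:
I(x) = -7*x (I(x) = 7*(-x) = -7*x)
(2850 + I(1))*(1450 + (-29*(-10) - 8)) = (2850 - 7*1)*(1450 + (-29*(-10) - 8)) = (2850 - 7)*(1450 + (290 - 8)) = 2843*(1450 + 282) = 2843*1732 = 4924076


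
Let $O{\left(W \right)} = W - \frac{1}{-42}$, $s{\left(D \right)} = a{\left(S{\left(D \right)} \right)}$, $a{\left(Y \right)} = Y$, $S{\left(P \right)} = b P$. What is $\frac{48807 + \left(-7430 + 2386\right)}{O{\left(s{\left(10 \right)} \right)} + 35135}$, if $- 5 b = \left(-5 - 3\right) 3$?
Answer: $\frac{1838046}{1477687} \approx 1.2439$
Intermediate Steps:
$b = \frac{24}{5}$ ($b = - \frac{\left(-5 - 3\right) 3}{5} = - \frac{\left(-8\right) 3}{5} = \left(- \frac{1}{5}\right) \left(-24\right) = \frac{24}{5} \approx 4.8$)
$S{\left(P \right)} = \frac{24 P}{5}$
$s{\left(D \right)} = \frac{24 D}{5}$
$O{\left(W \right)} = \frac{1}{42} + W$ ($O{\left(W \right)} = W - - \frac{1}{42} = W + \frac{1}{42} = \frac{1}{42} + W$)
$\frac{48807 + \left(-7430 + 2386\right)}{O{\left(s{\left(10 \right)} \right)} + 35135} = \frac{48807 + \left(-7430 + 2386\right)}{\left(\frac{1}{42} + \frac{24}{5} \cdot 10\right) + 35135} = \frac{48807 - 5044}{\left(\frac{1}{42} + 48\right) + 35135} = \frac{43763}{\frac{2017}{42} + 35135} = \frac{43763}{\frac{1477687}{42}} = 43763 \cdot \frac{42}{1477687} = \frac{1838046}{1477687}$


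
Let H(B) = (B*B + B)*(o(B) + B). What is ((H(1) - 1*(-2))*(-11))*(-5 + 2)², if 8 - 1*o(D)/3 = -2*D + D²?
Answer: -5742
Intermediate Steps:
o(D) = 24 - 3*D² + 6*D (o(D) = 24 - 3*(-2*D + D²) = 24 - 3*(D² - 2*D) = 24 + (-3*D² + 6*D) = 24 - 3*D² + 6*D)
H(B) = (B + B²)*(24 - 3*B² + 7*B) (H(B) = (B*B + B)*((24 - 3*B² + 6*B) + B) = (B² + B)*(24 - 3*B² + 7*B) = (B + B²)*(24 - 3*B² + 7*B))
((H(1) - 1*(-2))*(-11))*(-5 + 2)² = ((1*(24 - 3*1³ + 4*1² + 31*1) - 1*(-2))*(-11))*(-5 + 2)² = ((1*(24 - 3*1 + 4*1 + 31) + 2)*(-11))*(-3)² = ((1*(24 - 3 + 4 + 31) + 2)*(-11))*9 = ((1*56 + 2)*(-11))*9 = ((56 + 2)*(-11))*9 = (58*(-11))*9 = -638*9 = -5742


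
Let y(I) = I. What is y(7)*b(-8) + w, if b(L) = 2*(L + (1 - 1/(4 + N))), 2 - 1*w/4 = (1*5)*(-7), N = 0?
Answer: 93/2 ≈ 46.500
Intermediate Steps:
w = 148 (w = 8 - 4*1*5*(-7) = 8 - 20*(-7) = 8 - 4*(-35) = 8 + 140 = 148)
b(L) = 3/2 + 2*L (b(L) = 2*(L + (1 - 1/(4 + 0))) = 2*(L + (1 - 1/4)) = 2*(L + (1 - 1*¼)) = 2*(L + (1 - ¼)) = 2*(L + ¾) = 2*(¾ + L) = 3/2 + 2*L)
y(7)*b(-8) + w = 7*(3/2 + 2*(-8)) + 148 = 7*(3/2 - 16) + 148 = 7*(-29/2) + 148 = -203/2 + 148 = 93/2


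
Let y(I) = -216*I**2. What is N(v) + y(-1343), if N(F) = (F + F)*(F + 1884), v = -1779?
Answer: -389961774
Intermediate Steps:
N(F) = 2*F*(1884 + F) (N(F) = (2*F)*(1884 + F) = 2*F*(1884 + F))
N(v) + y(-1343) = 2*(-1779)*(1884 - 1779) - 216*(-1343)**2 = 2*(-1779)*105 - 216*1803649 = -373590 - 389588184 = -389961774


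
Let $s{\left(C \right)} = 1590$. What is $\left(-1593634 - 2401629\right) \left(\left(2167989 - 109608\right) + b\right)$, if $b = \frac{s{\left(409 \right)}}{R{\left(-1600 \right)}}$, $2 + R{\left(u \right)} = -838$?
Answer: $- \frac{230265444828745}{28} \approx -8.2238 \cdot 10^{12}$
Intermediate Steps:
$R{\left(u \right)} = -840$ ($R{\left(u \right)} = -2 - 838 = -840$)
$b = - \frac{53}{28}$ ($b = \frac{1590}{-840} = 1590 \left(- \frac{1}{840}\right) = - \frac{53}{28} \approx -1.8929$)
$\left(-1593634 - 2401629\right) \left(\left(2167989 - 109608\right) + b\right) = \left(-1593634 - 2401629\right) \left(\left(2167989 - 109608\right) - \frac{53}{28}\right) = - 3995263 \left(2058381 - \frac{53}{28}\right) = \left(-3995263\right) \frac{57634615}{28} = - \frac{230265444828745}{28}$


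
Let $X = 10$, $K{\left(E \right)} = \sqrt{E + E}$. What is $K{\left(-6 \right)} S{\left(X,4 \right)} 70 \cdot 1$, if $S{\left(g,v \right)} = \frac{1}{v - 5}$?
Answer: $- 140 i \sqrt{3} \approx - 242.49 i$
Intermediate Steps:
$K{\left(E \right)} = \sqrt{2} \sqrt{E}$ ($K{\left(E \right)} = \sqrt{2 E} = \sqrt{2} \sqrt{E}$)
$S{\left(g,v \right)} = \frac{1}{-5 + v}$
$K{\left(-6 \right)} S{\left(X,4 \right)} 70 \cdot 1 = \frac{\sqrt{2} \sqrt{-6}}{-5 + 4} \cdot 70 \cdot 1 = \frac{\sqrt{2} i \sqrt{6}}{-1} \cdot 70 = 2 i \sqrt{3} \left(-1\right) 70 = - 2 i \sqrt{3} \cdot 70 = - 140 i \sqrt{3}$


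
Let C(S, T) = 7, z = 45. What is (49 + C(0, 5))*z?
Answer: 2520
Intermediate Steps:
(49 + C(0, 5))*z = (49 + 7)*45 = 56*45 = 2520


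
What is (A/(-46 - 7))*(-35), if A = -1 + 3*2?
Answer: 175/53 ≈ 3.3019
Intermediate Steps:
A = 5 (A = -1 + 6 = 5)
(A/(-46 - 7))*(-35) = (5/(-46 - 7))*(-35) = (5/(-53))*(-35) = -1/53*5*(-35) = -5/53*(-35) = 175/53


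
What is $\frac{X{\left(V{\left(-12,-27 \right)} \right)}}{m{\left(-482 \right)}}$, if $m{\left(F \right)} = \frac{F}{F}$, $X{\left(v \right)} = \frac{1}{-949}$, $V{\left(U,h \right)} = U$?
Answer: $- \frac{1}{949} \approx -0.0010537$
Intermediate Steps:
$X{\left(v \right)} = - \frac{1}{949}$
$m{\left(F \right)} = 1$
$\frac{X{\left(V{\left(-12,-27 \right)} \right)}}{m{\left(-482 \right)}} = - \frac{1}{949 \cdot 1} = \left(- \frac{1}{949}\right) 1 = - \frac{1}{949}$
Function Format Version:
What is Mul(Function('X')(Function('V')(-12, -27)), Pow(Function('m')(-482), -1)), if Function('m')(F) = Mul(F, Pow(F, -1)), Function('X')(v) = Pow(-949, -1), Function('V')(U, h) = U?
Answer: Rational(-1, 949) ≈ -0.0010537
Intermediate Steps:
Function('X')(v) = Rational(-1, 949)
Function('m')(F) = 1
Mul(Function('X')(Function('V')(-12, -27)), Pow(Function('m')(-482), -1)) = Mul(Rational(-1, 949), Pow(1, -1)) = Mul(Rational(-1, 949), 1) = Rational(-1, 949)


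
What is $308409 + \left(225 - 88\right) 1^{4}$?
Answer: $308546$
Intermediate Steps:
$308409 + \left(225 - 88\right) 1^{4} = 308409 + 137 \cdot 1 = 308409 + 137 = 308546$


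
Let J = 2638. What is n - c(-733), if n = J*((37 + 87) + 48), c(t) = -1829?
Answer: 455565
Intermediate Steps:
n = 453736 (n = 2638*((37 + 87) + 48) = 2638*(124 + 48) = 2638*172 = 453736)
n - c(-733) = 453736 - 1*(-1829) = 453736 + 1829 = 455565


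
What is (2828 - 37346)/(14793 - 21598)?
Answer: 34518/6805 ≈ 5.0724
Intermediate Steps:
(2828 - 37346)/(14793 - 21598) = -34518/(-6805) = -34518*(-1/6805) = 34518/6805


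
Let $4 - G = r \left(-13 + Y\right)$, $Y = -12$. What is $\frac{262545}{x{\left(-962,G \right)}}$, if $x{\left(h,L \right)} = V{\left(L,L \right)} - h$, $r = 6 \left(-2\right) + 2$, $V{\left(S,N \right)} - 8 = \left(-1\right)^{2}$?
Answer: $\frac{262545}{971} \approx 270.39$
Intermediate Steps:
$V{\left(S,N \right)} = 9$ ($V{\left(S,N \right)} = 8 + \left(-1\right)^{2} = 8 + 1 = 9$)
$r = -10$ ($r = -12 + 2 = -10$)
$G = -246$ ($G = 4 - - 10 \left(-13 - 12\right) = 4 - \left(-10\right) \left(-25\right) = 4 - 250 = -246$)
$x{\left(h,L \right)} = 9 - h$
$\frac{262545}{x{\left(-962,G \right)}} = \frac{262545}{9 - -962} = \frac{262545}{9 + 962} = \frac{262545}{971}$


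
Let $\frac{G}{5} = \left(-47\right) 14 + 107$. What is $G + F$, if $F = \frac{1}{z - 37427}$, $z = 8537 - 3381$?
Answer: $- \frac{88906606}{32271} \approx -2755.0$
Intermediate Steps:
$z = 5156$ ($z = 8537 - 3381 = 5156$)
$G = -2755$ ($G = 5 \left(\left(-47\right) 14 + 107\right) = 5 \left(-658 + 107\right) = 5 \left(-551\right) = -2755$)
$F = - \frac{1}{32271}$ ($F = \frac{1}{5156 - 37427} = \frac{1}{-32271} = - \frac{1}{32271} \approx -3.0988 \cdot 10^{-5}$)
$G + F = -2755 - \frac{1}{32271} = - \frac{88906606}{32271}$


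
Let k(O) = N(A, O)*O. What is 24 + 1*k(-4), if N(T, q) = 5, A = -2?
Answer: 4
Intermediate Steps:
k(O) = 5*O
24 + 1*k(-4) = 24 + 1*(5*(-4)) = 24 + 1*(-20) = 24 - 20 = 4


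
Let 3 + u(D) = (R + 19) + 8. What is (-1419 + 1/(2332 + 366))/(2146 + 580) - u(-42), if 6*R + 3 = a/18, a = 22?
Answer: -4810407167/198578196 ≈ -24.224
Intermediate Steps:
R = -8/27 (R = -½ + (22/18)/6 = -½ + (22*(1/18))/6 = -½ + (⅙)*(11/9) = -½ + 11/54 = -8/27 ≈ -0.29630)
u(D) = 640/27 (u(D) = -3 + ((-8/27 + 19) + 8) = -3 + (505/27 + 8) = -3 + 721/27 = 640/27)
(-1419 + 1/(2332 + 366))/(2146 + 580) - u(-42) = (-1419 + 1/(2332 + 366))/(2146 + 580) - 1*640/27 = (-1419 + 1/2698)/2726 - 640/27 = (-1419 + 1/2698)*(1/2726) - 640/27 = -3828461/2698*1/2726 - 640/27 = -3828461/7354748 - 640/27 = -4810407167/198578196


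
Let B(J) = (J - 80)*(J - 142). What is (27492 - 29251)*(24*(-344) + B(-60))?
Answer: -35222216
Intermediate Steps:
B(J) = (-142 + J)*(-80 + J) (B(J) = (-80 + J)*(-142 + J) = (-142 + J)*(-80 + J))
(27492 - 29251)*(24*(-344) + B(-60)) = (27492 - 29251)*(24*(-344) + (11360 + (-60)**2 - 222*(-60))) = -1759*(-8256 + (11360 + 3600 + 13320)) = -1759*(-8256 + 28280) = -1759*20024 = -35222216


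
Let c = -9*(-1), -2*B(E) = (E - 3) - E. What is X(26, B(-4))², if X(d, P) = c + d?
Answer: 1225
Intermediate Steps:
B(E) = 3/2 (B(E) = -((E - 3) - E)/2 = -((-3 + E) - E)/2 = -½*(-3) = 3/2)
c = 9
X(d, P) = 9 + d
X(26, B(-4))² = (9 + 26)² = 35² = 1225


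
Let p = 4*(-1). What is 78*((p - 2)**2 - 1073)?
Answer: -80886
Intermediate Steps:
p = -4
78*((p - 2)**2 - 1073) = 78*((-4 - 2)**2 - 1073) = 78*((-6)**2 - 1073) = 78*(36 - 1073) = 78*(-1037) = -80886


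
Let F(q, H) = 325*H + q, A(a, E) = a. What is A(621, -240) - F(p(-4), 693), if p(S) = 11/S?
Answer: -898405/4 ≈ -2.2460e+5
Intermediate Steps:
F(q, H) = q + 325*H
A(621, -240) - F(p(-4), 693) = 621 - (11/(-4) + 325*693) = 621 - (11*(-¼) + 225225) = 621 - (-11/4 + 225225) = 621 - 1*900889/4 = 621 - 900889/4 = -898405/4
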